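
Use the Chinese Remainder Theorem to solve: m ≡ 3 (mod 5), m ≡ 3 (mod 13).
M = 5 × 13 = 65. M₁ = 13, y₁ ≡ 2 (mod 5). M₂ = 5, y₂ ≡ 8 (mod 13). m = 3×13×2 + 3×5×8 ≡ 3 (mod 65)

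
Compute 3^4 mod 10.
4 = 4 (binary 100). Repeated squaring mod 10: 3^1 ≡ 3; 3^2 ≡ 3² = 9 ≡ 9; 3^4 ≡ 9² = 81 ≡ 1. So 3^4 ≡ 1 (mod 10).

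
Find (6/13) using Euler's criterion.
(6/13) = 6^{6} mod 13 = -1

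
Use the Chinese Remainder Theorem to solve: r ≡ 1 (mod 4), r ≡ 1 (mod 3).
M = 4 × 3 = 12. M₁ = 3, y₁ ≡ 3 (mod 4). M₂ = 4, y₂ ≡ 1 (mod 3). r = 1×3×3 + 1×4×1 ≡ 1 (mod 12)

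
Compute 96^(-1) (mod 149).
96^(-1) ≡ 104 (mod 149). Verification: 96 × 104 = 9984 ≡ 1 (mod 149)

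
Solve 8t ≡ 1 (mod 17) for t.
15

Using Extended Euclidean Algorithm:
gcd(8, 17) = 1
Bezout coefficients: 8 × -2 + 17 × 1 = 1
So 8 × -2 ≡ 1 (mod 17)
The inverse is -2 mod 17 = 15
Verification: 8 × 15 = 120 = 7 × 17 + 1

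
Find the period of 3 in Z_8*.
Powers of 3 mod 8: 3^1≡3, 3^2≡1. Order = 2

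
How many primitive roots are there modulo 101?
40

The number of primitive roots modulo p is φ(p-1) = φ(100)
φ(100) = 40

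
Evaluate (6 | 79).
(6/79) = 6^{39} mod 79 = -1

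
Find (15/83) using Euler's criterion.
(15/83) = 15^{41} mod 83 = -1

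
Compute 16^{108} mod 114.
58

Using successive squaring:
Binary expansion of 108: 1101100
Powers of 16 mod 114 (each is the square of the previous):
  16^1 ≡ 16 (mod 114)
  16^2 ≡ 16² = 256 ≡ 28 (mod 114)
  16^4 ≡ 28² = 784 ≡ 100 (mod 114)
  16^8 ≡ 100² = 10000 ≡ 82 (mod 114)
  16^16 ≡ 82² = 6724 ≡ 112 (mod 114)
  16^32 ≡ 112² = 12544 ≡ 4 (mod 114)
  16^64 ≡ 4² = 16 ≡ 16 (mod 114)
108 = 64 + 32 + 8 + 4, so 16^108 = 16^64 × 16^32 × 16^8 × 16^4 ≡ 16 × 4 × 82 × 100 (mod 114)
Multiplying step by step:
  16 × 4 = 64 ≡ 64 (mod 114)
  64 × 82 = 5248 ≡ 4 (mod 114)
  4 × 100 = 400 ≡ 58 (mod 114)
Result: 16^108 ≡ 58 (mod 114)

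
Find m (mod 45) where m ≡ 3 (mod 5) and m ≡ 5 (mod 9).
M = 5 × 9 = 45. M₁ = 9, y₁ ≡ 4 (mod 5). M₂ = 5, y₂ ≡ 2 (mod 9). m = 3×9×4 + 5×5×2 ≡ 23 (mod 45)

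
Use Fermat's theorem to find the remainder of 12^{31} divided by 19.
12

By Fermat's Little Theorem, a^(p-1) ≡ 1 (mod p) for prime p and gcd(a, p) = 1
Here p = 19, so 12^18 ≡ 1 (mod 19)
We can reduce the exponent: 31 mod 18 = 13
So 12^31 ≡ 12^13 (mod 19)
Computing: 12^13 mod 19 = 12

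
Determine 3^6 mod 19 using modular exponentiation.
6 = 4 + 2 (binary 110). Repeated squaring mod 19: 3^1 ≡ 3; 3^2 ≡ 3² = 9 ≡ 9; 3^4 ≡ 9² = 81 ≡ 5. Multiply: 3^6 = 3^4 × 3^2 ≡ 5 × 9 (mod 19): 5 × 9 = 45 ≡ 7. So 3^6 ≡ 7 (mod 19).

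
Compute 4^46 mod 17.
Using Fermat: 4^{16} ≡ 1 (mod 17). 46 ≡ 14 (mod 16). So 4^{46} ≡ 4^{14} ≡ 16 (mod 17)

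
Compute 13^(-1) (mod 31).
12

Using Extended Euclidean Algorithm:
gcd(13, 31) = 1
Bezout coefficients: 13 × 12 + 31 × -5 = 1
So 13 × 12 ≡ 1 (mod 31)
The inverse is 12 mod 31 = 12
Verification: 13 × 12 = 156 = 5 × 31 + 1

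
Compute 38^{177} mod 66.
14

Using successive squaring:
Binary expansion of 177: 10110001
Powers of 38 mod 66 (each is the square of the previous):
  38^1 ≡ 38 (mod 66)
  38^2 ≡ 38² = 1444 ≡ 58 (mod 66)
  38^4 ≡ 58² = 3364 ≡ 64 (mod 66)
  38^8 ≡ 64² = 4096 ≡ 4 (mod 66)
  38^16 ≡ 4² = 16 ≡ 16 (mod 66)
  38^32 ≡ 16² = 256 ≡ 58 (mod 66)
  38^64 ≡ 58² = 3364 ≡ 64 (mod 66)
  38^128 ≡ 64² = 4096 ≡ 4 (mod 66)
177 = 128 + 32 + 16 + 1, so 38^177 = 38^128 × 38^32 × 38^16 × 38^1 ≡ 4 × 58 × 16 × 38 (mod 66)
Multiplying step by step:
  4 × 58 = 232 ≡ 34 (mod 66)
  34 × 16 = 544 ≡ 16 (mod 66)
  16 × 38 = 608 ≡ 14 (mod 66)
Result: 38^177 ≡ 14 (mod 66)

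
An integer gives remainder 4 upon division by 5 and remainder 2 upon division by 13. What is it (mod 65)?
M = 5 × 13 = 65. M₁ = 13, y₁ ≡ 2 (mod 5). M₂ = 5, y₂ ≡ 8 (mod 13). z = 4×13×2 + 2×5×8 ≡ 54 (mod 65). The smallest positive such number is 54.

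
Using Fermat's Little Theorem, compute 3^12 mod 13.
By Fermat's Little Theorem, 3^{12} ≡ 1 (mod 13) since 13 is prime and gcd(3, 13) = 1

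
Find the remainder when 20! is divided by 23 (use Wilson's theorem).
(22)! = (20)! × (21) × (22) ≡ -1 (mod 23). So (20)! ≡ -1 × [(22)(21)]^(-1) ≡ 11 (mod 23)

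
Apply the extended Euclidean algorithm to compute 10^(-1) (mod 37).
Extended GCD: 10(-11) + 37(3) = 1. So 10^(-1) ≡ 26 ≡ 26 (mod 37). Verify: 10 × 26 = 260 ≡ 1 (mod 37)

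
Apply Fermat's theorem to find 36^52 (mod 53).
By Fermat's Little Theorem, 36^{52} ≡ 1 (mod 53) since 53 is prime and gcd(36, 53) = 1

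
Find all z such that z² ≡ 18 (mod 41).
The square roots of 18 mod 41 are 10 and 31. Verify: 10² = 100 ≡ 18 (mod 41)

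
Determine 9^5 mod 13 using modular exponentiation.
5 = 4 + 1 (binary 101). Repeated squaring mod 13: 9^1 ≡ 9; 9^2 ≡ 9² = 81 ≡ 3; 9^4 ≡ 3² = 9 ≡ 9. Multiply: 9^5 = 9^4 × 9^1 ≡ 9 × 9 (mod 13): 9 × 9 = 81 ≡ 3. So 9^5 ≡ 3 (mod 13).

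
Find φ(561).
320

Prime factorization: 561 = 3 × 11 × 17
Using the formula φ(n) = n × Π(1 - 1/p) for each prime factor p:
φ(561) = 561 × (1 - 1/3) × (1 - 1/11) × (1 - 1/17)
φ(561) = 320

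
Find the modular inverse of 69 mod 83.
69^(-1) ≡ 77 (mod 83). Verification: 69 × 77 = 5313 ≡ 1 (mod 83)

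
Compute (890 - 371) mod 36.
15

(890 - 371) = 519
519 mod 36 = 15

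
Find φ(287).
240

Prime factorization: 287 = 7 × 41
Using the formula φ(n) = n × Π(1 - 1/p) for each prime factor p:
φ(287) = 287 × (1 - 1/7) × (1 - 1/41)
φ(287) = 240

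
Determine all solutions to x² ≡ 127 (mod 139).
The square roots of 127 mod 139 are 31 and 108. Verify: 31² = 961 ≡ 127 (mod 139)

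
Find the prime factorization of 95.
5 × 19

Divide by primes starting from smallest:
95 ÷ 5 = 19
19 ÷ 19 = 1

95 = 5 × 19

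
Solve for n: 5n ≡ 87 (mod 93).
36

Since gcd(5, 93) = 1 divides 87, a solution exists.
Multiply both sides by the inverse of 5 mod 93:
  5^(-1) mod 93 = 56
  x ≡ 56 × 87 ≡ 4872 ≡ 36 (mod 93)
Verification: 5 × 36 = 180 = 1 × 93 + 87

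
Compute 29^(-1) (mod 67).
37

Using Extended Euclidean Algorithm:
gcd(29, 67) = 1
Bezout coefficients: 29 × -30 + 67 × 13 = 1
So 29 × -30 ≡ 1 (mod 67)
The inverse is -30 mod 67 = 37
Verification: 29 × 37 = 1073 = 16 × 67 + 1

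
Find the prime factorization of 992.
2^5 × 31

Divide by primes starting from smallest:
992 ÷ 2 = 496
496 ÷ 2 = 248
248 ÷ 2 = 124
124 ÷ 2 = 62
62 ÷ 2 = 31
31 ÷ 31 = 1

992 = 2^5 × 31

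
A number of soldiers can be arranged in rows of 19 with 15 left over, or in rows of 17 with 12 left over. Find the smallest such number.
M = 19 × 17 = 323. M₁ = 17, y₁ ≡ 9 (mod 19). M₂ = 19, y₂ ≡ 9 (mod 17). y = 15×17×9 + 12×19×9 ≡ 148 (mod 323). The smallest positive such number is 148.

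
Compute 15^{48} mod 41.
18

Using successive squaring:
Binary expansion of 48: 110000
Powers of 15 mod 41 (each is the square of the previous):
  15^1 ≡ 15 (mod 41)
  15^2 ≡ 15² = 225 ≡ 20 (mod 41)
  15^4 ≡ 20² = 400 ≡ 31 (mod 41)
  15^8 ≡ 31² = 961 ≡ 18 (mod 41)
  15^16 ≡ 18² = 324 ≡ 37 (mod 41)
  15^32 ≡ 37² = 1369 ≡ 16 (mod 41)
48 = 32 + 16, so 15^48 = 15^32 × 15^16 ≡ 16 × 37 (mod 41)
Multiplying step by step:
  16 × 37 = 592 ≡ 18 (mod 41)
Result: 15^48 ≡ 18 (mod 41)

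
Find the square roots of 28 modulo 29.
The square roots of 28 mod 29 are 12 and 17. Verify: 12² = 144 ≡ 28 (mod 29)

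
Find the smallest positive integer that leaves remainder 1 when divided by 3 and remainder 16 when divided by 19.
M = 3 × 19 = 57. M₁ = 19, y₁ ≡ 1 (mod 3). M₂ = 3, y₂ ≡ 13 (mod 19). n = 1×19×1 + 16×3×13 ≡ 16 (mod 57). The smallest positive such number is 16.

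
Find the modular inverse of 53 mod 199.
53^(-1) ≡ 184 (mod 199). Verification: 53 × 184 = 9752 ≡ 1 (mod 199)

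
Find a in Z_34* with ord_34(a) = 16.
3 has order 16 mod 34 since 3^{16} ≡ 1 (mod 34) and no smaller power works.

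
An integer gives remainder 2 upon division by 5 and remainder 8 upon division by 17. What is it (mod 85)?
M = 5 × 17 = 85. M₁ = 17, y₁ ≡ 3 (mod 5). M₂ = 5, y₂ ≡ 7 (mod 17). k = 2×17×3 + 8×5×7 ≡ 42 (mod 85). The smallest positive such number is 42.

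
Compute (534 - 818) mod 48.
4

(534 - 818) = -284
-284 mod 48 = 4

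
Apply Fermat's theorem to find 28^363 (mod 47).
By Fermat: 28^{46} ≡ 1 (mod 47). 363 = 7×46 + 41. So 28^{363} ≡ 28^{41} ≡ 24 (mod 47)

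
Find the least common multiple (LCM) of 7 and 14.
14

First find GCD(7, 14) using the Euclidean algorithm:
7 = 0 × 14 + 7
14 = 2 × 7 + 0
GCD(7, 14) = 7

LCM formula: LCM(a, b) = (a × b) / GCD(a, b)
LCM(7, 14) = (7 × 14) / 7
LCM(7, 14) = 98 / 7
LCM(7, 14) = 14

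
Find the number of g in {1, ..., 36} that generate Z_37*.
Number of primitive roots mod 37 = φ(36) = 12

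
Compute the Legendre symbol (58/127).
(58/127) = 58^{63} mod 127 = -1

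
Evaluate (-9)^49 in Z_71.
Using repeated squaring. (-9) ≡ 62 (mod 71). 49 = 32 + 16 + 1 (binary 110001). Repeated squaring mod 71: 62^1 ≡ 62; 62^2 ≡ 62² = 3844 ≡ 10; 62^4 ≡ 10² = 100 ≡ 29; 62^8 ≡ 29² = 841 ≡ 60; 62^16 ≡ 60² = 3600 ≡ 50; 62^32 ≡ 50² = 2500 ≡ 15. Multiply: (-9)^49 ≡ 62^32 × 62^16 × 62^1 ≡ 15 × 50 × 62 (mod 71): 15 × 50 = 750 ≡ 40; 40 × 62 = 2480 ≡ 66. So (-9)^49 ≡ 66 (mod 71).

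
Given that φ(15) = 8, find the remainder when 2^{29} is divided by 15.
By Euler: 2^{8} ≡ 1 (mod 15) since gcd(2, 15) = 1. 29 = 3×8 + 5. So 2^{29} ≡ 2^{5} ≡ 2 (mod 15)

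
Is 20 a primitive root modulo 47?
p - 1 = 46 has prime divisors 2, 23. Check 20^(46/q) mod 47 for each: 20^(46/2) = 20^23 ≡ 46, 20^(46/23) = 20^2 ≡ 24 (mod 47). None of these is 1, so 20 has order 46 = φ(47), so it is a primitive root mod 47.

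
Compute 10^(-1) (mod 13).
4

Using Extended Euclidean Algorithm:
gcd(10, 13) = 1
Bezout coefficients: 10 × 4 + 13 × -3 = 1
So 10 × 4 ≡ 1 (mod 13)
The inverse is 4 mod 13 = 4
Verification: 10 × 4 = 40 = 3 × 13 + 1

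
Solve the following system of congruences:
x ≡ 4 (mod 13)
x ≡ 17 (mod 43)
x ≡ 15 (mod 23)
1694

Using the Chinese Remainder Theorem:
M = product of moduli = 12857
For equation 1: M_1 = 989, 989 ≡ 1 (mod 13), inverse of 989 mod 13 is 1 (check: 1 × 1 = 1 ≡ 1 (mod 13))
For equation 2: M_2 = 299, 299 ≡ 41 (mod 43), inverse of 299 mod 43 is 21 (check: 41 × 21 = 861 ≡ 1 (mod 43))
For equation 3: M_3 = 559, 559 ≡ 7 (mod 23), inverse of 559 mod 23 is 10 (check: 7 × 10 = 70 ≡ 1 (mod 23))
Combine: x ≡ Σ r_i×M_i×(M_i⁻¹ mod m_i) = 4×989×1 + 17×299×21 + 15×559×10 = 3956 + 106743 + 83850 = 194549
194549 mod 12857 = 1694
x ≡ 1694 (mod 12857)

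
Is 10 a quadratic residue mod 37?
By Euler's criterion: 10^{18} ≡ 1 (mod 37). Since this equals 1, 10 is a QR.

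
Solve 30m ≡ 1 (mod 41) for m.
30^(-1) ≡ 26 (mod 41). Verification: 30 × 26 = 780 ≡ 1 (mod 41)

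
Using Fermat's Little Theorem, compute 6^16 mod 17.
By Fermat's Little Theorem, 6^{16} ≡ 1 (mod 17) since 17 is prime and gcd(6, 17) = 1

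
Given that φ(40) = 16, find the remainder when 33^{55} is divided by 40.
By Euler: 33^{16} ≡ 1 (mod 40) since gcd(33, 40) = 1. 55 = 3×16 + 7. So 33^{55} ≡ 33^{7} ≡ 17 (mod 40)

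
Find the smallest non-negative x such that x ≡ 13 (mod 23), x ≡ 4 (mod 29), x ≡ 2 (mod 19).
7051

Using the Chinese Remainder Theorem:
M = product of moduli = 12673
For equation 1: M_1 = 551, 551 ≡ 22 (mod 23), inverse of 551 mod 23 is 22 (check: 22 × 22 = 484 ≡ 1 (mod 23))
For equation 2: M_2 = 437, 437 ≡ 2 (mod 29), inverse of 437 mod 29 is 15 (check: 2 × 15 = 30 ≡ 1 (mod 29))
For equation 3: M_3 = 667, 667 ≡ 2 (mod 19), inverse of 667 mod 19 is 10 (check: 2 × 10 = 20 ≡ 1 (mod 19))
Combine: x ≡ Σ r_i×M_i×(M_i⁻¹ mod m_i) = 13×551×22 + 4×437×15 + 2×667×10 = 157586 + 26220 + 13340 = 197146
197146 mod 12673 = 7051
x ≡ 7051 (mod 12673)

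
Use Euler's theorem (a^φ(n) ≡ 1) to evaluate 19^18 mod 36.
By Euler: 19^{12} ≡ 1 (mod 36) since gcd(19, 36) = 1. 18 = 1×12 + 6. So 19^{18} ≡ 19^{6} ≡ 1 (mod 36)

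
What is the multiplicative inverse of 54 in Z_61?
26

Using Extended Euclidean Algorithm:
gcd(54, 61) = 1
Bezout coefficients: 54 × 26 + 61 × -23 = 1
So 54 × 26 ≡ 1 (mod 61)
The inverse is 26 mod 61 = 26
Verification: 54 × 26 = 1404 = 23 × 61 + 1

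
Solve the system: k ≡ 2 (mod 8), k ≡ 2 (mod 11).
M = 8 × 11 = 88. M₁ = 11, y₁ ≡ 3 (mod 8). M₂ = 8, y₂ ≡ 7 (mod 11). k = 2×11×3 + 2×8×7 ≡ 2 (mod 88)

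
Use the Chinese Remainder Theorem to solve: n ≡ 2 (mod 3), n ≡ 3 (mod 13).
29

Using the Chinese Remainder Theorem:
M = product of moduli = 39
For equation 1: M_1 = 13, 13 ≡ 1 (mod 3), inverse of 13 mod 3 is 1 (check: 1 × 1 = 1 ≡ 1 (mod 3))
For equation 2: M_2 = 3, 3 ≡ 3 (mod 13), inverse of 3 mod 13 is 9 (check: 3 × 9 = 27 ≡ 1 (mod 13))
Combine: n ≡ Σ r_i×M_i×(M_i⁻¹ mod m_i) = 2×13×1 + 3×3×9 = 26 + 81 = 107
107 mod 39 = 29
n ≡ 29 (mod 39)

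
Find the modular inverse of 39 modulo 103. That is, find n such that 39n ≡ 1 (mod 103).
37

Using Extended Euclidean Algorithm:
gcd(39, 103) = 1
Bezout coefficients: 39 × 37 + 103 × -14 = 1
So 39 × 37 ≡ 1 (mod 103)
The inverse is 37 mod 103 = 37
Verification: 39 × 37 = 1443 = 14 × 103 + 1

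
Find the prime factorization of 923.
13 × 71

Divide by primes starting from smallest:
923 ÷ 13 = 71
71 ÷ 71 = 1

923 = 13 × 71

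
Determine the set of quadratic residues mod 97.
QRs mod 97: {1, 2, 3, 4, 6, 8, 9, 11, 12, 16, 18, 22, 24, 25, 27, 31, 32, 33, 35, 36, 43, 44, 47, 48, 49, 50, 53, 54, 61, 62, 64, 65, 66, 70, 72, 73, 75, 79, 81, 85, 86, 88, 89, 91, 93, 94, 95, 96}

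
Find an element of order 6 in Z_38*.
27 has order 6 mod 38 since 27^{6} ≡ 1 (mod 38) and no smaller power works.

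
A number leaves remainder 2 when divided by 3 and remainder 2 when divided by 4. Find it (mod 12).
M = 3 × 4 = 12. M₁ = 4, y₁ ≡ 1 (mod 3). M₂ = 3, y₂ ≡ 3 (mod 4). r = 2×4×1 + 2×3×3 ≡ 2 (mod 12)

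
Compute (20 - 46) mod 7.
2

(20 - 46) = -26
-26 mod 7 = 2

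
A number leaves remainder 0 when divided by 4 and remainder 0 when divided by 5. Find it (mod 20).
M = 4 × 5 = 20. M₁ = 5, y₁ ≡ 1 (mod 4). M₂ = 4, y₂ ≡ 4 (mod 5). m = 0×5×1 + 0×4×4 ≡ 0 (mod 20)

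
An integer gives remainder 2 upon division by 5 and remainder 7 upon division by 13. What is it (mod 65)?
M = 5 × 13 = 65. M₁ = 13, y₁ ≡ 2 (mod 5). M₂ = 5, y₂ ≡ 8 (mod 13). n = 2×13×2 + 7×5×8 ≡ 7 (mod 65). The smallest positive such number is 7.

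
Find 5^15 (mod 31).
Using repeated squaring. 15 = 8 + 4 + 2 + 1 (binary 1111). Repeated squaring mod 31: 5^1 ≡ 5; 5^2 ≡ 5² = 25 ≡ 25; 5^4 ≡ 25² = 625 ≡ 5; 5^8 ≡ 5² = 25 ≡ 25. Multiply: 5^15 = 5^8 × 5^4 × 5^2 × 5^1 ≡ 25 × 5 × 25 × 5 (mod 31): 25 × 5 = 125 ≡ 1; 1 × 25 = 25 ≡ 25; 25 × 5 = 125 ≡ 1. So 5^15 ≡ 1 (mod 31).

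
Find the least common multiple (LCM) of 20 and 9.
180

First find GCD(20, 9) using the Euclidean algorithm:
20 = 2 × 9 + 2
9 = 4 × 2 + 1
2 = 2 × 1 + 0
GCD(20, 9) = 1

LCM formula: LCM(a, b) = (a × b) / GCD(a, b)
LCM(20, 9) = (20 × 9) / 1
LCM(20, 9) = 180 / 1
LCM(20, 9) = 180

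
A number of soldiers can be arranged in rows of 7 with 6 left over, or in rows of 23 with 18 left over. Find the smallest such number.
M = 7 × 23 = 161. M₁ = 23, y₁ ≡ 4 (mod 7). M₂ = 7, y₂ ≡ 10 (mod 23). n = 6×23×4 + 18×7×10 ≡ 41 (mod 161). The smallest positive such number is 41.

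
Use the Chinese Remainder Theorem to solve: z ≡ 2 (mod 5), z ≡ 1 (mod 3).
M = 5 × 3 = 15. M₁ = 3, y₁ ≡ 2 (mod 5). M₂ = 5, y₂ ≡ 2 (mod 3). z = 2×3×2 + 1×5×2 ≡ 7 (mod 15)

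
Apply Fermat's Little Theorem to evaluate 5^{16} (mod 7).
2

By Fermat's Little Theorem, a^(p-1) ≡ 1 (mod p) for prime p and gcd(a, p) = 1
Here p = 7, so 5^6 ≡ 1 (mod 7)
We can reduce the exponent: 16 mod 6 = 4
So 5^16 ≡ 5^4 (mod 7)
Computing: 5^4 mod 7 = 2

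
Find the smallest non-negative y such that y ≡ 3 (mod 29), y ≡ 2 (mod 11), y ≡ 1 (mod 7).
1366

Using the Chinese Remainder Theorem:
M = product of moduli = 2233
For equation 1: M_1 = 77, 77 ≡ 19 (mod 29), inverse of 77 mod 29 is 26 (check: 19 × 26 = 494 ≡ 1 (mod 29))
For equation 2: M_2 = 203, 203 ≡ 5 (mod 11), inverse of 203 mod 11 is 9 (check: 5 × 9 = 45 ≡ 1 (mod 11))
For equation 3: M_3 = 319, 319 ≡ 4 (mod 7), inverse of 319 mod 7 is 2 (check: 4 × 2 = 8 ≡ 1 (mod 7))
Combine: y ≡ Σ r_i×M_i×(M_i⁻¹ mod m_i) = 3×77×26 + 2×203×9 + 1×319×2 = 6006 + 3654 + 638 = 10298
10298 mod 2233 = 1366
y ≡ 1366 (mod 2233)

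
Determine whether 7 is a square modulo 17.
By Euler's criterion: 7^{8} ≡ 16 (mod 17). Since this equals -1 (≡ 16), 7 is not a QR.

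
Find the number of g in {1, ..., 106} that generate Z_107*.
Number of primitive roots mod 107 = φ(106) = 52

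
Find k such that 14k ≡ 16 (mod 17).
6

Since gcd(14, 17) = 1 divides 16, a solution exists.
Multiply both sides by the inverse of 14 mod 17:
  14^(-1) mod 17 = 11
  x ≡ 11 × 16 ≡ 176 ≡ 6 (mod 17)
Verification: 14 × 6 = 84 = 4 × 17 + 16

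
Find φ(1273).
1188

Prime factorization: 1273 = 19 × 67
Using the formula φ(n) = n × Π(1 - 1/p) for each prime factor p:
φ(1273) = 1273 × (1 - 1/19) × (1 - 1/67)
φ(1273) = 1188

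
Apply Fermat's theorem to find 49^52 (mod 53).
By Fermat's Little Theorem, 49^{52} ≡ 1 (mod 53) since 53 is prime and gcd(49, 53) = 1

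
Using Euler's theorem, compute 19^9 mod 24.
By Euler: 19^{8} ≡ 1 (mod 24) since gcd(19, 24) = 1. 9 = 1×8 + 1. So 19^{9} ≡ 19^{1} ≡ 19 (mod 24)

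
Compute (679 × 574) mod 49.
0

(679 × 574) = 389746
389746 mod 49 = 0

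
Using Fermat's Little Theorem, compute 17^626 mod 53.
By Fermat: 17^{52} ≡ 1 (mod 53). 626 ≡ 2 (mod 52). So 17^{626} ≡ 17^{2} ≡ 24 (mod 53)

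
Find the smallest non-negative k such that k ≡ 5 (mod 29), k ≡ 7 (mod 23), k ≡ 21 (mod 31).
1571

Using the Chinese Remainder Theorem:
M = product of moduli = 20677
For equation 1: M_1 = 713, 713 ≡ 17 (mod 29), inverse of 713 mod 29 is 12 (check: 17 × 12 = 204 ≡ 1 (mod 29))
For equation 2: M_2 = 899, 899 ≡ 2 (mod 23), inverse of 899 mod 23 is 12 (check: 2 × 12 = 24 ≡ 1 (mod 23))
For equation 3: M_3 = 667, 667 ≡ 16 (mod 31), inverse of 667 mod 31 is 2 (check: 16 × 2 = 32 ≡ 1 (mod 31))
Combine: k ≡ Σ r_i×M_i×(M_i⁻¹ mod m_i) = 5×713×12 + 7×899×12 + 21×667×2 = 42780 + 75516 + 28014 = 146310
146310 mod 20677 = 1571
k ≡ 1571 (mod 20677)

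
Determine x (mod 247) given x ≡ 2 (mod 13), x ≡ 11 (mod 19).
106

Using the Chinese Remainder Theorem:
M = product of moduli = 247
For equation 1: M_1 = 19, 19 ≡ 6 (mod 13), inverse of 19 mod 13 is 11 (check: 6 × 11 = 66 ≡ 1 (mod 13))
For equation 2: M_2 = 13, 13 ≡ 13 (mod 19), inverse of 13 mod 19 is 3 (check: 13 × 3 = 39 ≡ 1 (mod 19))
Combine: x ≡ Σ r_i×M_i×(M_i⁻¹ mod m_i) = 2×19×11 + 11×13×3 = 418 + 429 = 847
847 mod 247 = 106
x ≡ 106 (mod 247)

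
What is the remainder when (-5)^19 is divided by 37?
Using repeated squaring. (-5) ≡ 32 (mod 37). 19 = 16 + 2 + 1 (binary 10011). Repeated squaring mod 37: 32^1 ≡ 32; 32^2 ≡ 32² = 1024 ≡ 25; 32^4 ≡ 25² = 625 ≡ 33; 32^8 ≡ 33² = 1089 ≡ 16; 32^16 ≡ 16² = 256 ≡ 34. Multiply: (-5)^19 ≡ 32^16 × 32^2 × 32^1 ≡ 34 × 25 × 32 (mod 37): 34 × 25 = 850 ≡ 36; 36 × 32 = 1152 ≡ 5. So (-5)^19 ≡ 5 (mod 37).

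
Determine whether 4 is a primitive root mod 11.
p - 1 = 10 has prime divisors 2, 5. Check 4^(10/q) mod 11 for each: 4^(10/2) = 4^5 ≡ 1, 4^(10/5) = 4^2 ≡ 5 (mod 11). Since 4^5 ≡ 1 (mod 11), the order of 4 divides 5 (in fact the order is 5) ≠ 10, so it is not a primitive root.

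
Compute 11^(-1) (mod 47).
30

Using Extended Euclidean Algorithm:
gcd(11, 47) = 1
Bezout coefficients: 11 × -17 + 47 × 4 = 1
So 11 × -17 ≡ 1 (mod 47)
The inverse is -17 mod 47 = 30
Verification: 11 × 30 = 330 = 7 × 47 + 1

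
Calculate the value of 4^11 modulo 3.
Using Fermat: 4^{2} ≡ 1 (mod 3). 11 ≡ 1 (mod 2). So 4^{11} ≡ 4^{1} ≡ 1 (mod 3)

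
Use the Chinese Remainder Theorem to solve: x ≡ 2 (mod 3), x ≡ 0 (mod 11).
M = 3 × 11 = 33. M₁ = 11, y₁ ≡ 2 (mod 3). M₂ = 3, y₂ ≡ 4 (mod 11). x = 2×11×2 + 0×3×4 ≡ 11 (mod 33)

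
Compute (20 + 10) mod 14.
2

(20 + 10) = 30
30 mod 14 = 2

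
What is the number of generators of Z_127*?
Number of primitive roots mod 127 = φ(126) = 36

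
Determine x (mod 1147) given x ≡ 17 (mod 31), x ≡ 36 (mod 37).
110

Using the Chinese Remainder Theorem:
M = product of moduli = 1147
For equation 1: M_1 = 37, 37 ≡ 6 (mod 31), inverse of 37 mod 31 is 26 (check: 6 × 26 = 156 ≡ 1 (mod 31))
For equation 2: M_2 = 31, 31 ≡ 31 (mod 37), inverse of 31 mod 37 is 6 (check: 31 × 6 = 186 ≡ 1 (mod 37))
Combine: x ≡ Σ r_i×M_i×(M_i⁻¹ mod m_i) = 17×37×26 + 36×31×6 = 16354 + 6696 = 23050
23050 mod 1147 = 110
x ≡ 110 (mod 1147)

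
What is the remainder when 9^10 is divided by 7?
9 ≡ 2 (mod 7). 10 = 8 + 2 (binary 1010). Repeated squaring mod 7: 2^1 ≡ 2; 2^2 ≡ 2² = 4 ≡ 4; 2^4 ≡ 4² = 16 ≡ 2; 2^8 ≡ 2² = 4 ≡ 4. Multiply: 9^10 ≡ 2^8 × 2^2 ≡ 4 × 4 (mod 7): 4 × 4 = 16 ≡ 2. So 9^10 ≡ 2 (mod 7).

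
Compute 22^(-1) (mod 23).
22^(-1) ≡ 22 (mod 23). Verification: 22 × 22 = 484 ≡ 1 (mod 23)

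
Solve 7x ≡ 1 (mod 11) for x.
7^(-1) ≡ 8 (mod 11). Verification: 7 × 8 = 56 ≡ 1 (mod 11)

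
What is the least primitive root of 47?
5

A primitive root g modulo p has order p-1 = 46
Prime divisors of 46: [2, 23]
g is a primitive root iff g^(46/q) ≢ 1 (mod 47) for each prime divisor q
Testing small values:
  g = 2: 2^23 ≡ 1, 2^2 ≡ 4 (mod 47) → 2^23 ≡ 1, not primitive root
  g = 3: 3^23 ≡ 1, 3^2 ≡ 9 (mod 47) → 3^23 ≡ 1, not primitive root
  g = 4: 4^23 ≡ 1, 4^2 ≡ 16 (mod 47) → 4^23 ≡ 1, not primitive root
  g = 5: 5^23 ≡ 46, 5^2 ≡ 25 (mod 47) → none is 1, primitive root!
The smallest primitive root is 5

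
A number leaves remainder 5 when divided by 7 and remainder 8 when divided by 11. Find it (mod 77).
M = 7 × 11 = 77. M₁ = 11, y₁ ≡ 2 (mod 7). M₂ = 7, y₂ ≡ 8 (mod 11). t = 5×11×2 + 8×7×8 ≡ 19 (mod 77)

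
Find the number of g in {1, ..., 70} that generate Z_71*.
Number of primitive roots mod 71 = φ(70) = 24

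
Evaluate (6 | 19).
(6/19) = 6^{9} mod 19 = 1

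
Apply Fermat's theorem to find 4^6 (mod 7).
By Fermat's Little Theorem, 4^{6} ≡ 1 (mod 7) since 7 is prime and gcd(4, 7) = 1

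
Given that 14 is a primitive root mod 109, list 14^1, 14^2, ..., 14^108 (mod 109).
g^1, g^2, ..., g^{108} mod 109: {14, 87, 19, 48, 18, 34, 40, 15, 101, 106, 67, 66, 52, 74, 55, 7, 98, 64, 24, 9, 17, 20, 62, 105, 53, 88, 33, 26, 37, 82, 58, 49, 32, 12, 59, 63, 10, 31, 107, 81, 44, 71, 13, 73, 41, 29, 79, 16, 6, 84, 86, 5, 70, 108, 95, 22, 90, 61, 91, 75, 69, 94, 8, 3, 42, 43, 57, 35, 54, 102, 11, 45, 85, 100, 92, 89, 47, 4, 56, 21, 76, 83, 72, 27, 51, 60, 77, 97, 50, 46, 99, 78, 2, 28, 65, 38, 96, 36, 68, 80, 30, 93, 103, 25, 23, 104, 39, 1}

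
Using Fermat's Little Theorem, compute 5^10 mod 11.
By Fermat's Little Theorem, 5^{10} ≡ 1 (mod 11) since 11 is prime and gcd(5, 11) = 1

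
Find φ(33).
20

Prime factorization: 33 = 3 × 11
Using the formula φ(n) = n × Π(1 - 1/p) for each prime factor p:
φ(33) = 33 × (1 - 1/3) × (1 - 1/11)
φ(33) = 20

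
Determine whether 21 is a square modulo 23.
By Euler's criterion: 21^{11} ≡ 22 (mod 23). Since this equals -1 (≡ 22), 21 is not a QR.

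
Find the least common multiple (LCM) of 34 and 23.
782

First find GCD(34, 23) using the Euclidean algorithm:
34 = 1 × 23 + 11
23 = 2 × 11 + 1
11 = 11 × 1 + 0
GCD(34, 23) = 1

LCM formula: LCM(a, b) = (a × b) / GCD(a, b)
LCM(34, 23) = (34 × 23) / 1
LCM(34, 23) = 782 / 1
LCM(34, 23) = 782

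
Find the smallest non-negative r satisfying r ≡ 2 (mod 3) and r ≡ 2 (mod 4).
M = 3 × 4 = 12. M₁ = 4, y₁ ≡ 1 (mod 3). M₂ = 3, y₂ ≡ 3 (mod 4). r = 2×4×1 + 2×3×3 ≡ 2 (mod 12)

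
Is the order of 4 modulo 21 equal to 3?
Yes, ord_21(4) = 3.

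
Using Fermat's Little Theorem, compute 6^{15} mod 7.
6

By Fermat's Little Theorem, a^(p-1) ≡ 1 (mod p) for prime p and gcd(a, p) = 1
Here p = 7, so 6^6 ≡ 1 (mod 7)
We can reduce the exponent: 15 mod 6 = 3
So 6^15 ≡ 6^3 (mod 7)
Computing: 6^3 mod 7 = 6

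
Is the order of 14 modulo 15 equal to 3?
No, the actual order is 2, not 3.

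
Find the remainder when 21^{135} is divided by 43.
By Fermat: 21^{42} ≡ 1 (mod 43). 135 = 3×42 + 9. So 21^{135} ≡ 21^{9} ≡ 11 (mod 43)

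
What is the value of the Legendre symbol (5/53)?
(5/53) = 5^{26} mod 53 = -1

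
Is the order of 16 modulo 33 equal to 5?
Yes, ord_33(16) = 5.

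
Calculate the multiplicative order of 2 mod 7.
Powers of 2 mod 7: 2^1≡2, 2^2≡4, 2^3≡1. Order = 3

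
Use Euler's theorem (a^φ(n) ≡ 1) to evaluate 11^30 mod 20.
By Euler: 11^{8} ≡ 1 (mod 20) since gcd(11, 20) = 1. 30 = 3×8 + 6. So 11^{30} ≡ 11^{6} ≡ 1 (mod 20)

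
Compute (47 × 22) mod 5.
4

(47 × 22) = 1034
1034 mod 5 = 4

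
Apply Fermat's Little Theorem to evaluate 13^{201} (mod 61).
1

By Fermat's Little Theorem, a^(p-1) ≡ 1 (mod p) for prime p and gcd(a, p) = 1
Here p = 61, so 13^60 ≡ 1 (mod 61)
We can reduce the exponent: 201 mod 60 = 21
So 13^201 ≡ 13^21 (mod 61)
Computing: 13^21 mod 61 = 1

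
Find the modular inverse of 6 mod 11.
6^(-1) ≡ 2 (mod 11). Verification: 6 × 2 = 12 ≡ 1 (mod 11)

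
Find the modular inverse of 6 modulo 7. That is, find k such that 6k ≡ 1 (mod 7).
6

Using Extended Euclidean Algorithm:
gcd(6, 7) = 1
Bezout coefficients: 6 × -1 + 7 × 1 = 1
So 6 × -1 ≡ 1 (mod 7)
The inverse is -1 mod 7 = 6
Verification: 6 × 6 = 36 = 5 × 7 + 1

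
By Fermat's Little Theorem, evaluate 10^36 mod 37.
By Fermat's Little Theorem, 10^{36} ≡ 1 (mod 37) since 37 is prime and gcd(10, 37) = 1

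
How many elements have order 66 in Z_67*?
Number of primitive roots mod 67 = φ(66) = 20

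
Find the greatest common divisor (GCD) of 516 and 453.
3

Using the Euclidean algorithm:
516 = 1 × 453 + 63
453 = 7 × 63 + 12
63 = 5 × 12 + 3
12 = 4 × 3 + 0

GCD(516, 453) = 3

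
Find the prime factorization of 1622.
2 × 811

Divide by primes starting from smallest:
1622 ÷ 2 = 811
811 ÷ 811 = 1

1622 = 2 × 811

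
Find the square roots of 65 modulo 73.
The square roots of 65 mod 73 are 24 and 49. Verify: 24² = 576 ≡ 65 (mod 73)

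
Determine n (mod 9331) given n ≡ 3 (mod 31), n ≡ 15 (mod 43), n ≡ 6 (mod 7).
2638

Using the Chinese Remainder Theorem:
M = product of moduli = 9331
For equation 1: M_1 = 301, 301 ≡ 22 (mod 31), inverse of 301 mod 31 is 24 (check: 22 × 24 = 528 ≡ 1 (mod 31))
For equation 2: M_2 = 217, 217 ≡ 2 (mod 43), inverse of 217 mod 43 is 22 (check: 2 × 22 = 44 ≡ 1 (mod 43))
For equation 3: M_3 = 1333, 1333 ≡ 3 (mod 7), inverse of 1333 mod 7 is 5 (check: 3 × 5 = 15 ≡ 1 (mod 7))
Combine: n ≡ Σ r_i×M_i×(M_i⁻¹ mod m_i) = 3×301×24 + 15×217×22 + 6×1333×5 = 21672 + 71610 + 39990 = 133272
133272 mod 9331 = 2638
n ≡ 2638 (mod 9331)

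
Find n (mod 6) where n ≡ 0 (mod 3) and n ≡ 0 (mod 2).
M = 3 × 2 = 6. M₁ = 2, y₁ ≡ 2 (mod 3). M₂ = 3, y₂ ≡ 1 (mod 2). n = 0×2×2 + 0×3×1 ≡ 0 (mod 6)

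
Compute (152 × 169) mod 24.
8

(152 × 169) = 25688
25688 mod 24 = 8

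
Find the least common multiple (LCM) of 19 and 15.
285

First find GCD(19, 15) using the Euclidean algorithm:
19 = 1 × 15 + 4
15 = 3 × 4 + 3
4 = 1 × 3 + 1
3 = 3 × 1 + 0
GCD(19, 15) = 1

LCM formula: LCM(a, b) = (a × b) / GCD(a, b)
LCM(19, 15) = (19 × 15) / 1
LCM(19, 15) = 285 / 1
LCM(19, 15) = 285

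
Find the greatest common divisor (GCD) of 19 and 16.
1

Using the Euclidean algorithm:
19 = 1 × 16 + 3
16 = 5 × 3 + 1
3 = 3 × 1 + 0

GCD(19, 16) = 1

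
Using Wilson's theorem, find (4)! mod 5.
By Wilson's theorem, (4)! ≡ -1 ≡ 4 (mod 5)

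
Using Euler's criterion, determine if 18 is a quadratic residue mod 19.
By Euler's criterion: 18^{9} ≡ 18 (mod 19). Since this equals -1 (≡ 18), 18 is not a QR.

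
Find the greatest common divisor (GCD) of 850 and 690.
10

Using the Euclidean algorithm:
850 = 1 × 690 + 160
690 = 4 × 160 + 50
160 = 3 × 50 + 10
50 = 5 × 10 + 0

GCD(850, 690) = 10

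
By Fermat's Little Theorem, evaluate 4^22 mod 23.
By Fermat's Little Theorem, 4^{22} ≡ 1 (mod 23) since 23 is prime and gcd(4, 23) = 1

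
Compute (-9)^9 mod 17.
(-9) ≡ 8 (mod 17). 9 = 8 + 1 (binary 1001). Repeated squaring mod 17: 8^1 ≡ 8; 8^2 ≡ 8² = 64 ≡ 13; 8^4 ≡ 13² = 169 ≡ 16; 8^8 ≡ 16² = 256 ≡ 1. Multiply: (-9)^9 ≡ 8^8 × 8^1 ≡ 1 × 8 (mod 17): 1 × 8 = 8 ≡ 8. So (-9)^9 ≡ 8 (mod 17).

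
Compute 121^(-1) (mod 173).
121^(-1) ≡ 163 (mod 173). Verification: 121 × 163 = 19723 ≡ 1 (mod 173)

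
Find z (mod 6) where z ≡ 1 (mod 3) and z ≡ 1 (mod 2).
M = 3 × 2 = 6. M₁ = 2, y₁ ≡ 2 (mod 3). M₂ = 3, y₂ ≡ 1 (mod 2). z = 1×2×2 + 1×3×1 ≡ 1 (mod 6)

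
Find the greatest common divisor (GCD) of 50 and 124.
2

Using the Euclidean algorithm:
50 = 0 × 124 + 50
124 = 2 × 50 + 24
50 = 2 × 24 + 2
24 = 12 × 2 + 0

GCD(50, 124) = 2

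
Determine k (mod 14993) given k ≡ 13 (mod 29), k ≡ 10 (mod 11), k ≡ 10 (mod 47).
5697

Using the Chinese Remainder Theorem:
M = product of moduli = 14993
For equation 1: M_1 = 517, 517 ≡ 24 (mod 29), inverse of 517 mod 29 is 23 (check: 24 × 23 = 552 ≡ 1 (mod 29))
For equation 2: M_2 = 1363, 1363 ≡ 10 (mod 11), inverse of 1363 mod 11 is 10 (check: 10 × 10 = 100 ≡ 1 (mod 11))
For equation 3: M_3 = 319, 319 ≡ 37 (mod 47), inverse of 319 mod 47 is 14 (check: 37 × 14 = 518 ≡ 1 (mod 47))
Combine: k ≡ Σ r_i×M_i×(M_i⁻¹ mod m_i) = 13×517×23 + 10×1363×10 + 10×319×14 = 154583 + 136300 + 44660 = 335543
335543 mod 14993 = 5697
k ≡ 5697 (mod 14993)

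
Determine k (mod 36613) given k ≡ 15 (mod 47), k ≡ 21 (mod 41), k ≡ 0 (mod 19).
30894

Using the Chinese Remainder Theorem:
M = product of moduli = 36613
For equation 1: M_1 = 779, 779 ≡ 27 (mod 47), inverse of 779 mod 47 is 7 (check: 27 × 7 = 189 ≡ 1 (mod 47))
For equation 2: M_2 = 893, 893 ≡ 32 (mod 41), inverse of 893 mod 41 is 9 (check: 32 × 9 = 288 ≡ 1 (mod 41))
For equation 3: M_3 = 1927, 1927 ≡ 8 (mod 19), inverse of 1927 mod 19 is 12 (check: 8 × 12 = 96 ≡ 1 (mod 19))
Combine: k ≡ Σ r_i×M_i×(M_i⁻¹ mod m_i) = 15×779×7 + 21×893×9 + 0×1927×12 = 81795 + 168777 + 0 = 250572
250572 mod 36613 = 30894
k ≡ 30894 (mod 36613)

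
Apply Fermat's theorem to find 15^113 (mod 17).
By Fermat: 15^{16} ≡ 1 (mod 17). 113 = 7×16 + 1. So 15^{113} ≡ 15^{1} ≡ 15 (mod 17)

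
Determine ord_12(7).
Powers of 7 mod 12: 7^1≡7, 7^2≡1. Order = 2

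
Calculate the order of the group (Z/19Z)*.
18

Prime factorization: 19 = 19
Using the formula φ(n) = n × Π(1 - 1/p) for each prime factor p:
φ(19) = 19 × (1 - 1/19)
φ(19) = 18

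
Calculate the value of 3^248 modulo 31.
Using Fermat: 3^{30} ≡ 1 (mod 31). 248 ≡ 8 (mod 30). So 3^{248} ≡ 3^{8} ≡ 20 (mod 31)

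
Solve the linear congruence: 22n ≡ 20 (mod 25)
10

Since gcd(22, 25) = 1 divides 20, a solution exists.
Multiply both sides by the inverse of 22 mod 25:
  22^(-1) mod 25 = 8
  x ≡ 8 × 20 ≡ 160 ≡ 10 (mod 25)
Verification: 22 × 10 = 220 = 8 × 25 + 20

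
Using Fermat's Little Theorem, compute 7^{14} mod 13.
10

By Fermat's Little Theorem, a^(p-1) ≡ 1 (mod p) for prime p and gcd(a, p) = 1
Here p = 13, so 7^12 ≡ 1 (mod 13)
We can reduce the exponent: 14 mod 12 = 2
So 7^14 ≡ 7^2 (mod 13)
Computing: 7^2 mod 13 = 10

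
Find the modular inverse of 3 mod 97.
3^(-1) ≡ 65 (mod 97). Verification: 3 × 65 = 195 ≡ 1 (mod 97)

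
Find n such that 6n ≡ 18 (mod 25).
3

Since gcd(6, 25) = 1 divides 18, a solution exists.
Multiply both sides by the inverse of 6 mod 25:
  6^(-1) mod 25 = 21
  x ≡ 21 × 18 ≡ 378 ≡ 3 (mod 25)
Verification: 6 × 3 = 18 = 0 × 25 + 18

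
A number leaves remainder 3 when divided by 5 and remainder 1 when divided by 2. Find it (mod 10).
M = 5 × 2 = 10. M₁ = 2, y₁ ≡ 3 (mod 5). M₂ = 5, y₂ ≡ 1 (mod 2). t = 3×2×3 + 1×5×1 ≡ 3 (mod 10)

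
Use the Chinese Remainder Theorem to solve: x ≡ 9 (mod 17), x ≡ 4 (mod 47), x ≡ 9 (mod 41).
20919

Using the Chinese Remainder Theorem:
M = product of moduli = 32759
For equation 1: M_1 = 1927, 1927 ≡ 6 (mod 17), inverse of 1927 mod 17 is 3 (check: 6 × 3 = 18 ≡ 1 (mod 17))
For equation 2: M_2 = 697, 697 ≡ 39 (mod 47), inverse of 697 mod 47 is 41 (check: 39 × 41 = 1599 ≡ 1 (mod 47))
For equation 3: M_3 = 799, 799 ≡ 20 (mod 41), inverse of 799 mod 41 is 39 (check: 20 × 39 = 780 ≡ 1 (mod 41))
Combine: x ≡ Σ r_i×M_i×(M_i⁻¹ mod m_i) = 9×1927×3 + 4×697×41 + 9×799×39 = 52029 + 114308 + 280449 = 446786
446786 mod 32759 = 20919
x ≡ 20919 (mod 32759)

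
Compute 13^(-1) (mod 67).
13^(-1) ≡ 31 (mod 67). Verification: 13 × 31 = 403 ≡ 1 (mod 67)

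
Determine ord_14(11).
Powers of 11 mod 14: 11^1≡11, 11^2≡9, 11^3≡1. Order = 3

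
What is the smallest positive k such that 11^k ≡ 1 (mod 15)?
Powers of 11 mod 15: 11^1≡11, 11^2≡1. Order = 2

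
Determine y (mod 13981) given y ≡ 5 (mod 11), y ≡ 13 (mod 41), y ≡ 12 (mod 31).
2678

Using the Chinese Remainder Theorem:
M = product of moduli = 13981
For equation 1: M_1 = 1271, 1271 ≡ 6 (mod 11), inverse of 1271 mod 11 is 2 (check: 6 × 2 = 12 ≡ 1 (mod 11))
For equation 2: M_2 = 341, 341 ≡ 13 (mod 41), inverse of 341 mod 41 is 19 (check: 13 × 19 = 247 ≡ 1 (mod 41))
For equation 3: M_3 = 451, 451 ≡ 17 (mod 31), inverse of 451 mod 31 is 11 (check: 17 × 11 = 187 ≡ 1 (mod 31))
Combine: y ≡ Σ r_i×M_i×(M_i⁻¹ mod m_i) = 5×1271×2 + 13×341×19 + 12×451×11 = 12710 + 84227 + 59532 = 156469
156469 mod 13981 = 2678
y ≡ 2678 (mod 13981)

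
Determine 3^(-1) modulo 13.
3^(-1) ≡ 9 (mod 13). Verification: 3 × 9 = 27 ≡ 1 (mod 13)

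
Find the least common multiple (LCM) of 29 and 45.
1305

First find GCD(29, 45) using the Euclidean algorithm:
29 = 0 × 45 + 29
45 = 1 × 29 + 16
29 = 1 × 16 + 13
16 = 1 × 13 + 3
13 = 4 × 3 + 1
3 = 3 × 1 + 0
GCD(29, 45) = 1

LCM formula: LCM(a, b) = (a × b) / GCD(a, b)
LCM(29, 45) = (29 × 45) / 1
LCM(29, 45) = 1305 / 1
LCM(29, 45) = 1305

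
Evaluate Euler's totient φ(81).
54

Prime factorization: 81 = 3^4
Using the formula φ(n) = n × Π(1 - 1/p) for each prime factor p:
φ(81) = 81 × (1 - 1/3)
φ(81) = 54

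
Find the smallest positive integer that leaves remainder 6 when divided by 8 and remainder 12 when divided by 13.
M = 8 × 13 = 104. M₁ = 13, y₁ ≡ 5 (mod 8). M₂ = 8, y₂ ≡ 5 (mod 13). r = 6×13×5 + 12×8×5 ≡ 38 (mod 104). The smallest positive such number is 38.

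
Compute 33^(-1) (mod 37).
33^(-1) ≡ 9 (mod 37). Verification: 33 × 9 = 297 ≡ 1 (mod 37)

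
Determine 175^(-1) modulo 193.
175^(-1) ≡ 75 (mod 193). Verification: 175 × 75 = 13125 ≡ 1 (mod 193)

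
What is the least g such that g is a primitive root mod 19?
p - 1 = 18 has prime divisors 2, 3. h is a primitive root mod 19 iff h^(18/q) ≢ 1 (mod 19) for each such q.
h = 2: 2^9 ≡ 18, 2^6 ≡ 7 (mod 19); none is 1, so 2 has order 18 and is a primitive root.
The smallest primitive root mod 19 is g = 2.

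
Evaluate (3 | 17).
(3/17) = 3^{8} mod 17 = -1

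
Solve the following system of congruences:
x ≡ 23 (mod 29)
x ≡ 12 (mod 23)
81

Using the Chinese Remainder Theorem:
M = product of moduli = 667
For equation 1: M_1 = 23, 23 ≡ 23 (mod 29), inverse of 23 mod 29 is 24 (check: 23 × 24 = 552 ≡ 1 (mod 29))
For equation 2: M_2 = 29, 29 ≡ 6 (mod 23), inverse of 29 mod 23 is 4 (check: 6 × 4 = 24 ≡ 1 (mod 23))
Combine: x ≡ Σ r_i×M_i×(M_i⁻¹ mod m_i) = 23×23×24 + 12×29×4 = 12696 + 1392 = 14088
14088 mod 667 = 81
x ≡ 81 (mod 667)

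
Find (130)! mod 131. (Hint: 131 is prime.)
By Wilson's theorem, (130)! ≡ -1 ≡ 130 (mod 131)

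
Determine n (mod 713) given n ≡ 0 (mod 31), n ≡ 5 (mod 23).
465

Using the Chinese Remainder Theorem:
M = product of moduli = 713
For equation 1: M_1 = 23, 23 ≡ 23 (mod 31), inverse of 23 mod 31 is 27 (check: 23 × 27 = 621 ≡ 1 (mod 31))
For equation 2: M_2 = 31, 31 ≡ 8 (mod 23), inverse of 31 mod 23 is 3 (check: 8 × 3 = 24 ≡ 1 (mod 23))
Combine: n ≡ Σ r_i×M_i×(M_i⁻¹ mod m_i) = 0×23×27 + 5×31×3 = 0 + 465 = 465
465 mod 713 = 465
n ≡ 465 (mod 713)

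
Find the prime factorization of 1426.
2 × 23 × 31

Divide by primes starting from smallest:
1426 ÷ 2 = 713
713 ÷ 23 = 31
31 ÷ 31 = 1

1426 = 2 × 23 × 31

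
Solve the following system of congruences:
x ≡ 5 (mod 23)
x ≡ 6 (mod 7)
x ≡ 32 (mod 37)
5249

Using the Chinese Remainder Theorem:
M = product of moduli = 5957
For equation 1: M_1 = 259, 259 ≡ 6 (mod 23), inverse of 259 mod 23 is 4 (check: 6 × 4 = 24 ≡ 1 (mod 23))
For equation 2: M_2 = 851, 851 ≡ 4 (mod 7), inverse of 851 mod 7 is 2 (check: 4 × 2 = 8 ≡ 1 (mod 7))
For equation 3: M_3 = 161, 161 ≡ 13 (mod 37), inverse of 161 mod 37 is 20 (check: 13 × 20 = 260 ≡ 1 (mod 37))
Combine: x ≡ Σ r_i×M_i×(M_i⁻¹ mod m_i) = 5×259×4 + 6×851×2 + 32×161×20 = 5180 + 10212 + 103040 = 118432
118432 mod 5957 = 5249
x ≡ 5249 (mod 5957)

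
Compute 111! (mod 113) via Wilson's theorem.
(112)! = (111)! × (112) ≡ -1 (mod 113). So (111)! ≡ -1 × (112)^(-1) ≡ (-1)×(-1) = 1 (mod 113)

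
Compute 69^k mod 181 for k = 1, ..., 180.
g^1, g^2, ..., g^{180} mod 181: {69, 55, 175, 129, 32, 36, 131, 170, 146, 119, 66, 29, 10, 147, 7, 121, 23, 139, 179, 43, 71, 12, 104, 117, 109, 100, 22, 70, 124, 49, 123, 161, 68, 167, 120, 135, 84, 4, 95, 39, 157, 154, 128, 144, 162, 137, 41, 114, 83, 116, 40, 45, 28, 122, 92, 13, 173, 172, 103, 48, 54, 106, 74, 38, 88, 99, 134, 15, 130, 101, 91, 125, 118, 178, 155, 16, 18, 156, 85, 73, 150, 33, 105, 5, 164, 94, 151, 102, 160, 180, 112, 126, 6, 52, 149, 145, 50, 11, 35, 62, 115, 152, 171, 34, 174, 60, 158, 42, 2, 138, 110, 169, 77, 64, 72, 81, 159, 111, 57, 132, 58, 20, 113, 14, 61, 46, 97, 177, 86, 142, 24, 27, 53, 37, 19, 44, 140, 67, 98, 65, 141, 136, 153, 59, 89, 168, 8, 9, 78, 133, 127, 75, 107, 143, 93, 82, 47, 166, 51, 80, 90, 56, 63, 3, 26, 165, 163, 25, 96, 108, 31, 148, 76, 176, 17, 87, 30, 79, 21, 1}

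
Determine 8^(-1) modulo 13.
8^(-1) ≡ 5 (mod 13). Verification: 8 × 5 = 40 ≡ 1 (mod 13)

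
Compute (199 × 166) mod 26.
14

(199 × 166) = 33034
33034 mod 26 = 14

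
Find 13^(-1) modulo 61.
47

Using Extended Euclidean Algorithm:
gcd(13, 61) = 1
Bezout coefficients: 13 × -14 + 61 × 3 = 1
So 13 × -14 ≡ 1 (mod 61)
The inverse is -14 mod 61 = 47
Verification: 13 × 47 = 611 = 10 × 61 + 1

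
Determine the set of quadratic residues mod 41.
QRs mod 41: {1, 2, 4, 5, 8, 9, 10, 16, 18, 20, 21, 23, 25, 31, 32, 33, 36, 37, 39, 40}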